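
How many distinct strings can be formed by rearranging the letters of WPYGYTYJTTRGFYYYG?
17! / (1! × 1! × 1! × 6! × 3! × 1! × 1! × 3!) = 13722508800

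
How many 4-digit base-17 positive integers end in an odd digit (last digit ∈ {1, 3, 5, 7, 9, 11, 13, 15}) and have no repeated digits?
Last∈{1,3,5,7,9,11,13,15}. Last=0: 0. Last nonzero: 8×15×P(15,2) = 25200. Total = 25200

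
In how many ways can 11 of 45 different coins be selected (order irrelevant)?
C(45,11) = 45!/(11!×34!) = 10150595910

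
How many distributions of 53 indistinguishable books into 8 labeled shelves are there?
C(53+8-1, 8-1) = C(60, 7) = 386206920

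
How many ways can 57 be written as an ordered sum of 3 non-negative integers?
C(57+3-1, 3-1) = C(59, 2) = 1711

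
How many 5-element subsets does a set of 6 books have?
C(6,5) = 6!/(5!×1!) = 6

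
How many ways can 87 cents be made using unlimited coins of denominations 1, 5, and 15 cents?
Coefficient of x^87 in 1/(1-x^1) · 1/(1-x^5) · 1/(1-x^15). Case on j = number of 15-cent coins (j = 0..5); remainder r = 87 - 15j is made from {1,5} in ⌊r/5⌋+1 ways. r = 87, 72, 57, 42, 27, 12 → 18 + 15 + 12 + 9 + 6 + 3 = 63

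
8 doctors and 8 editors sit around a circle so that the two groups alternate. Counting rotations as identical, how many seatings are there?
Fix one of the doctors: (8-1)! ways for the remaining doctors, × 8! ways for the editors = 5040 × 40320 = 203212800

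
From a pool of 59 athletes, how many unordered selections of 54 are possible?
C(59,54) = 59!/(54!×5!) = 5006386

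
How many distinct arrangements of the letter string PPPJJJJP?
8! / (4! × 4!) = 70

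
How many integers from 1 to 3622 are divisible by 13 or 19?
⌊3622/13⌋ + ⌊3622/19⌋ - ⌊3622/247⌋ = 278 + 190 - 14 = 454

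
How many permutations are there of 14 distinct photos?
14! = 87178291200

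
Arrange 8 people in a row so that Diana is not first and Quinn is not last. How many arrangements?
By inclusion-exclusion: 8! - 2×(8-1)! + (8-2)! = 40320 - 10080 + 720 = 30960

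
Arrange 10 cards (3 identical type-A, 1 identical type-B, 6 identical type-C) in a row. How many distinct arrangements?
10! / (3! × 1! × 6!) = 840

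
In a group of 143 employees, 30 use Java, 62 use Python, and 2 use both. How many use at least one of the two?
|A∪B| = |A| + |B| - |A∩B| = 30 + 62 - 2 = 90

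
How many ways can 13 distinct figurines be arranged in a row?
13! = 6227020800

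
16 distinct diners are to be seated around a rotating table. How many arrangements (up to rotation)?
Circular: fix one position, arrange the rest. (16-1)! = 1307674368000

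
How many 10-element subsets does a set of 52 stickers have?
C(52,10) = 52!/(10!×42!) = 15820024220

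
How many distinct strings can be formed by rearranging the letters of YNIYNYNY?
8! / (1! × 3! × 4!) = 280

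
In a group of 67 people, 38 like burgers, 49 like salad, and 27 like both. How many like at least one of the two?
|A∪B| = |A| + |B| - |A∩B| = 38 + 49 - 27 = 60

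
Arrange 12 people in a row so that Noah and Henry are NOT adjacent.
Total - adjacent = 12! - (12-1)!×2 = 479001600 - 79833600 = 399168000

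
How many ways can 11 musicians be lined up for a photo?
11! = 39916800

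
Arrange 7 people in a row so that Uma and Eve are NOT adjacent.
Total - adjacent = 7! - (7-1)!×2 = 5040 - 1440 = 3600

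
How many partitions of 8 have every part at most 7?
Let r_j(i) = number of partitions of i into parts ≤ j, for i = 0..8. r_1(i) = 1 for all i; r_j(i) = r_{j-1}(i) + r_j(i-j). Rows j = 2..7: ≤2: 1 1 2 2 3 3 4 4 5; ≤3: 1 1 2 3 4 5 7 8 10; ≤4: 1 1 2 3 5 6 9 11 15; ≤5: 1 1 2 3 5 7 10 13 18; ≤6: 1 1 2 3 5 7 11 14 20; ≤7: 1 1 2 3 5 7 11 15 21. r_7(8) = 21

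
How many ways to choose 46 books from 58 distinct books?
C(58,46) = 58!/(46!×12!) = 891794789340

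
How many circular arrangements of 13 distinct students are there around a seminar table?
Circular: fix one position, arrange the rest. (13-1)! = 479001600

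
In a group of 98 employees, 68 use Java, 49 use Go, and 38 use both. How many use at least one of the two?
|A∪B| = |A| + |B| - |A∩B| = 68 + 49 - 38 = 79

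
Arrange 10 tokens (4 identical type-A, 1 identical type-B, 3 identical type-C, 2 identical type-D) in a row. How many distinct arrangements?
10! / (4! × 1! × 3! × 2!) = 12600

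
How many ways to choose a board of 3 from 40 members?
C(40,3) = 40!/(3!×37!) = 9880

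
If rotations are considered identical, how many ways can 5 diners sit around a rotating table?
Circular: fix one position, arrange the rest. (5-1)! = 24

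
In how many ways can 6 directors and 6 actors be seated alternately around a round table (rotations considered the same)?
Fix one of the directors: (6-1)! ways for the remaining directors, × 6! ways for the actors = 120 × 720 = 86400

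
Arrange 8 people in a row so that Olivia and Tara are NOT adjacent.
Total - adjacent = 8! - (8-1)!×2 = 40320 - 10080 = 30240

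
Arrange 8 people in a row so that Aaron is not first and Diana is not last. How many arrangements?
By inclusion-exclusion: 8! - 2×(8-1)! + (8-2)! = 40320 - 10080 + 720 = 30960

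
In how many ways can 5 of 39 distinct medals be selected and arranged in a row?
P(39,5) = 39!/(39-5)! = 69090840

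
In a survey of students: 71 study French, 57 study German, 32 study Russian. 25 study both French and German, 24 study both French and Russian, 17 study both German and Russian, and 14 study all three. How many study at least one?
|A∪B∪C| = 71+57+32-25-24-17+14 = 108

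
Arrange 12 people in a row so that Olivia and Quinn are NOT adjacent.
Total - adjacent = 12! - (12-1)!×2 = 479001600 - 79833600 = 399168000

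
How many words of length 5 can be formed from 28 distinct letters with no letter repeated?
P(28,5) = 28!/(28-5)! = 11793600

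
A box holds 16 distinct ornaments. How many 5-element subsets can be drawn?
C(16,5) = 16!/(5!×11!) = 4368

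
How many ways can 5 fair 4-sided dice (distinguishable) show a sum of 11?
Coefficient of x^11 in (x + x² + ... + x^4)^5. By inclusion-exclusion on dice exceeding 4: Σ_j (-1)^j C(5,j)·C(11-1-4j, 4) = C(5,0)·C(10,4) - C(5,1)·C(6,4) = 1·210 - 5·15 = 135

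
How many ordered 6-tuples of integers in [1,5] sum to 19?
Coefficient of x^19 in (x + x² + ... + x^5)^6. By inclusion-exclusion on dice exceeding 5: Σ_j (-1)^j C(6,j)·C(19-1-5j, 5) = C(6,0)·C(18,5) - C(6,1)·C(13,5) + C(6,2)·C(8,5) = 1·8568 - 6·1287 + 15·56 = 1686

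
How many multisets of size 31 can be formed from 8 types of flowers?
C(31+8-1, 8-1) = C(38, 7) = 12620256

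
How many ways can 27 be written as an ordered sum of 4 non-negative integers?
C(27+4-1, 4-1) = C(30, 3) = 4060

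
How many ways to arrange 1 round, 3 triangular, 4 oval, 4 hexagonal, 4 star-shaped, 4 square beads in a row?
20! / (1! × 3! × 4! × 4! × 4! × 4!) = 1222160940000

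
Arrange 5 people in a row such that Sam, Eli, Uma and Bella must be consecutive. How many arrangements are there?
Treat the 4 as one block: (5-4+1)! × 4! = 2 × 24 = 48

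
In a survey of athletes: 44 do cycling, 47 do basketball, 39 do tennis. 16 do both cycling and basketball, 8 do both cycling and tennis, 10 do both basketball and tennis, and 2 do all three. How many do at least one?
|A∪B∪C| = 44+47+39-16-8-10+2 = 98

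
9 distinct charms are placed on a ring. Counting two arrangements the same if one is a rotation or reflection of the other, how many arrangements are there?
(9-1)!/2 = 40320/2 = 20160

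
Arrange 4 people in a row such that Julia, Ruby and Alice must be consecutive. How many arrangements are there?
Treat the 3 as one block: (4-3+1)! × 3! = 2 × 6 = 12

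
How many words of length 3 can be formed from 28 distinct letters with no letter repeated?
P(28,3) = 28!/(28-3)! = 19656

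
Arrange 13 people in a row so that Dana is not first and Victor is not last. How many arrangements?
By inclusion-exclusion: 13! - 2×(13-1)! + (13-2)! = 6227020800 - 958003200 + 39916800 = 5308934400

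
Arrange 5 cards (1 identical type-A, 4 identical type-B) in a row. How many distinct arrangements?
5! / (1! × 4!) = 5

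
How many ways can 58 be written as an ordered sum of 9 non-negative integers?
C(58+9-1, 9-1) = C(66, 8) = 5743572120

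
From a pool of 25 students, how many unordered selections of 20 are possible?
C(25,20) = 25!/(20!×5!) = 53130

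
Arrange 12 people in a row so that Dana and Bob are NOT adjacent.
Total - adjacent = 12! - (12-1)!×2 = 479001600 - 79833600 = 399168000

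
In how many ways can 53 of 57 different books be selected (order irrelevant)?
C(57,53) = 57!/(53!×4!) = 395010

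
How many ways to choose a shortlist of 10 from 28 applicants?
C(28,10) = 28!/(10!×18!) = 13123110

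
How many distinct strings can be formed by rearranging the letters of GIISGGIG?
8! / (4! × 3! × 1!) = 280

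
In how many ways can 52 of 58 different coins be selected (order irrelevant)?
C(58,52) = 58!/(52!×6!) = 40475358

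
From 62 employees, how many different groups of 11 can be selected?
C(62,11) = 62!/(11!×51!) = 508271323092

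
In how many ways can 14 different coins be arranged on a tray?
14! = 87178291200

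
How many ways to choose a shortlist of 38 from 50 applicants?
C(50,38) = 50!/(38!×12!) = 121399651100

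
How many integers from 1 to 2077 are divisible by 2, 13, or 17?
⌊2077/2⌋+⌊2077/13⌋+⌊2077/17⌋ - ⌊2077/26⌋-⌊2077/34⌋-⌊2077/221⌋ + ⌊2077/442⌋ = 1038+159+122 - 79-61-9 + 4 = 1174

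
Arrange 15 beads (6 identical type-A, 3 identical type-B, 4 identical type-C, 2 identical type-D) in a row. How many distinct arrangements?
15! / (6! × 3! × 4! × 2!) = 6306300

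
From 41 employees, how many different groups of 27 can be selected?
C(41,27) = 41!/(27!×14!) = 35240152720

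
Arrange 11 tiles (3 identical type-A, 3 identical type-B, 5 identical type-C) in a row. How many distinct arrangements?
11! / (3! × 3! × 5!) = 9240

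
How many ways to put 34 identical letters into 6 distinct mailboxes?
C(34+6-1, 6-1) = C(39, 5) = 575757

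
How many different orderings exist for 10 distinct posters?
10! = 3628800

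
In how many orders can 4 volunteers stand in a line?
4! = 24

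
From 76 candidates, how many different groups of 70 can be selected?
C(76,70) = 76!/(70!×6!) = 218618940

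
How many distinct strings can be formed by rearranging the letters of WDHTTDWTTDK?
11! / (2! × 1! × 1! × 4! × 3!) = 138600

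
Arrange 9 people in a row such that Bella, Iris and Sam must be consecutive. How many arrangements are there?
Treat the 3 as one block: (9-3+1)! × 3! = 5040 × 6 = 30240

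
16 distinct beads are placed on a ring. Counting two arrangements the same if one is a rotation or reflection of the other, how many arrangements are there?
(16-1)!/2 = 1307674368000/2 = 653837184000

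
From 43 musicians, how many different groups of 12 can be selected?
C(43,12) = 43!/(12!×31!) = 15338678264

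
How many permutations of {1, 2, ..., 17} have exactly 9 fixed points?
Choose the 9 fixed points C(17,9) = 24310, derange the rest: !8 = Σ_{j=0}^{8} (-1)^j·8!/j! = 40320 - 40320 + 20160 - 6720 + 1680 - 336 + 56 - 8 + 1 = 14833. Product = 24310 × 14833 = 360590230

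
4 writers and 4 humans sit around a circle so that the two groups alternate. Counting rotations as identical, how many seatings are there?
Fix one of the writers: (4-1)! ways for the remaining writers, × 4! ways for the humans = 6 × 24 = 144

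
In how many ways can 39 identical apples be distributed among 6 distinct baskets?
C(39+6-1, 6-1) = C(44, 5) = 1086008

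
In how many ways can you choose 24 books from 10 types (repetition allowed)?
C(24+10-1, 10-1) = C(33, 9) = 38567100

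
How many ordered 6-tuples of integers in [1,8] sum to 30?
Coefficient of x^30 in (x + x² + ... + x^8)^6. By inclusion-exclusion on dice exceeding 8: Σ_j (-1)^j C(6,j)·C(30-1-8j, 5) = C(6,0)·C(29,5) - C(6,1)·C(21,5) + C(6,2)·C(13,5) - C(6,3)·C(5,5) = 1·118755 - 6·20349 + 15·1287 - 20·1 = 15946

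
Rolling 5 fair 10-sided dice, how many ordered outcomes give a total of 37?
Coefficient of x^37 in (x + x² + ... + x^10)^5. By inclusion-exclusion on dice exceeding 10: Σ_j (-1)^j C(5,j)·C(37-1-10j, 4) = C(5,0)·C(36,4) - C(5,1)·C(26,4) + C(5,2)·C(16,4) - C(5,3)·C(6,4) = 1·58905 - 5·14950 + 10·1820 - 10·15 = 2205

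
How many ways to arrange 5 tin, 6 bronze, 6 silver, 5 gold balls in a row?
22! / (5! × 6! × 6! × 5!) = 150570227808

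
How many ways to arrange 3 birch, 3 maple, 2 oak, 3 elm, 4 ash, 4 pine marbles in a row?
19! / (3! × 3! × 2! × 3! × 4! × 4!) = 488864376000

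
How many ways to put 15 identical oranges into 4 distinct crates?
C(15+4-1, 4-1) = C(18, 3) = 816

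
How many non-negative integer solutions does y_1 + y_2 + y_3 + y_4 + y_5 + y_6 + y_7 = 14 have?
C(14+7-1, 7-1) = C(20, 6) = 38760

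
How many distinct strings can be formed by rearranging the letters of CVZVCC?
6! / (2! × 1! × 3!) = 60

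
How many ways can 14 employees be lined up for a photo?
14! = 87178291200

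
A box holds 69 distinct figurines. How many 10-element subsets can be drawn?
C(69,10) = 69!/(10!×59!) = 340032449328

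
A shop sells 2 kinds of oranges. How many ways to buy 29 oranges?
C(29+2-1, 2-1) = C(30, 1) = 30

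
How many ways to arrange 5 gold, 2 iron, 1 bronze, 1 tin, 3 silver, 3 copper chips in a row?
15! / (5! × 2! × 1! × 1! × 3! × 3!) = 151351200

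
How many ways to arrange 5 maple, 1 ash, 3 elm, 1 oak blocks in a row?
10! / (5! × 1! × 3! × 1!) = 5040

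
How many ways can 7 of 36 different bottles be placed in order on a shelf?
P(36,7) = 36!/(36-7)! = 42072307200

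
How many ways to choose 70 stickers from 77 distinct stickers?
C(77,70) = 77!/(70!×7!) = 2404808340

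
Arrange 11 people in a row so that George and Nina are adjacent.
Treat as block: (11-1)! × 2! = 3628800 × 2 = 7257600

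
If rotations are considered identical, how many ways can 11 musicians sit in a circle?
Circular: fix one position, arrange the rest. (11-1)! = 3628800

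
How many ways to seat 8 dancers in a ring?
Circular: fix one position, arrange the rest. (8-1)! = 5040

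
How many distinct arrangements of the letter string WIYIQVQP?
8! / (2! × 2! × 1! × 1! × 1! × 1!) = 10080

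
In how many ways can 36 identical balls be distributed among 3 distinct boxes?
C(36+3-1, 3-1) = C(38, 2) = 703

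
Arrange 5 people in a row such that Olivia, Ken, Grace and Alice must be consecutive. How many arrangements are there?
Treat the 4 as one block: (5-4+1)! × 4! = 2 × 24 = 48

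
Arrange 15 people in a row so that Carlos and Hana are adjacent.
Treat as block: (15-1)! × 2! = 87178291200 × 2 = 174356582400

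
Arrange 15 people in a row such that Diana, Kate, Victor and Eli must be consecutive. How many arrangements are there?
Treat the 4 as one block: (15-4+1)! × 4! = 479001600 × 24 = 11496038400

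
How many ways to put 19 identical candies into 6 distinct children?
C(19+6-1, 6-1) = C(24, 5) = 42504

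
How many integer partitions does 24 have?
Pentagonal recurrence p(n) = p(n-1) + p(n-2) - p(n-5) - p(n-7) + p(n-12) + p(n-15) - ... gives p(0..23) = 1, 1, 2, 3, 5, 7, 11, 15, 22, 30, 42, 56, 77, 101, 135, 176, 231, 297, 385, 490, 627, 792, 1002, 1255. p(24) = p(23) + p(22) - p(19) - p(17) + p(12) + p(9) - p(2) = 1255 + 1002 - 490 - 297 + 77 + 30 - 2 = 1575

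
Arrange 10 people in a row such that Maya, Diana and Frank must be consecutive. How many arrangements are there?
Treat the 3 as one block: (10-3+1)! × 3! = 40320 × 6 = 241920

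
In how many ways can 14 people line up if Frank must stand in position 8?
Fix one position: (14-1)! = 6227020800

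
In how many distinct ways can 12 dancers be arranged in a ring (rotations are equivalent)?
Circular: fix one position, arrange the rest. (12-1)! = 39916800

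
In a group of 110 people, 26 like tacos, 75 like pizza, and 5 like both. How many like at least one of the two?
|A∪B| = |A| + |B| - |A∩B| = 26 + 75 - 5 = 96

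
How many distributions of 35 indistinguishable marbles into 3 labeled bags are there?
C(35+3-1, 3-1) = C(37, 2) = 666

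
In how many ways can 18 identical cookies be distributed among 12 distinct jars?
C(18+12-1, 12-1) = C(29, 11) = 34597290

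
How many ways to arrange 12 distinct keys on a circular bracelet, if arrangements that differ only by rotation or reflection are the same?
(12-1)!/2 = 39916800/2 = 19958400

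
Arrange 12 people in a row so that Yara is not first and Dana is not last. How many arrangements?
By inclusion-exclusion: 12! - 2×(12-1)! + (12-2)! = 479001600 - 79833600 + 3628800 = 402796800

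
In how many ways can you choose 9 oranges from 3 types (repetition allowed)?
C(9+3-1, 3-1) = C(11, 2) = 55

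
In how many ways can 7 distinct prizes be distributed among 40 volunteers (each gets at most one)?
P(40,7) = 40!/(40-7)! = 93963542400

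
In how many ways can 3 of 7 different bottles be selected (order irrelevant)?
C(7,3) = 7!/(3!×4!) = 35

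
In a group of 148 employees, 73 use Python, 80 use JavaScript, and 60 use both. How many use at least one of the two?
|A∪B| = |A| + |B| - |A∩B| = 73 + 80 - 60 = 93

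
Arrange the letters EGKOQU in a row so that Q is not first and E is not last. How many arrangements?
By inclusion-exclusion: 6! - 2×(6-1)! + (6-2)! = 720 - 240 + 24 = 504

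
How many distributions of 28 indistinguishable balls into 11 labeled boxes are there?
C(28+11-1, 11-1) = C(38, 10) = 472733756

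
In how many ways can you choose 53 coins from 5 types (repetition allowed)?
C(53+5-1, 5-1) = C(57, 4) = 395010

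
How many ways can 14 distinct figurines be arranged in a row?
14! = 87178291200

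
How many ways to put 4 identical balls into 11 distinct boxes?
C(4+11-1, 11-1) = C(14, 10) = 1001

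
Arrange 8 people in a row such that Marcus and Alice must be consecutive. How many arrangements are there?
Treat the 2 as one block: (8-2+1)! × 2! = 5040 × 2 = 10080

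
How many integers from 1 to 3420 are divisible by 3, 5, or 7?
⌊3420/3⌋+⌊3420/5⌋+⌊3420/7⌋ - ⌊3420/15⌋-⌊3420/21⌋-⌊3420/35⌋ + ⌊3420/105⌋ = 1140+684+488 - 228-162-97 + 32 = 1857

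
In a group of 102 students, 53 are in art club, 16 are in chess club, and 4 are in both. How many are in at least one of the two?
|A∪B| = |A| + |B| - |A∩B| = 53 + 16 - 4 = 65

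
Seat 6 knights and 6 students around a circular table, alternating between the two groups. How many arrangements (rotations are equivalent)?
Fix one of the knights: (6-1)! ways for the remaining knights, × 6! ways for the students = 120 × 720 = 86400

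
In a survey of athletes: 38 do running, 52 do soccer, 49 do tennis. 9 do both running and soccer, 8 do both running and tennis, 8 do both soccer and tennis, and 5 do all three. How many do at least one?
|A∪B∪C| = 38+52+49-9-8-8+5 = 119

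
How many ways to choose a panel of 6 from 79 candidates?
C(79,6) = 79!/(6!×73!) = 277962685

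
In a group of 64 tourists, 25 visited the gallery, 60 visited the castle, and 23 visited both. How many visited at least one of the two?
|A∪B| = |A| + |B| - |A∩B| = 25 + 60 - 23 = 62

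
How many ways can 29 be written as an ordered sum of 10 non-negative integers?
C(29+10-1, 10-1) = C(38, 9) = 163011640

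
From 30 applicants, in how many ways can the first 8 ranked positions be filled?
P(30,8) = 30!/(30-8)! = 235989936000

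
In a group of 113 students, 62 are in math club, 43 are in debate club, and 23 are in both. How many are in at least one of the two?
|A∪B| = |A| + |B| - |A∩B| = 62 + 43 - 23 = 82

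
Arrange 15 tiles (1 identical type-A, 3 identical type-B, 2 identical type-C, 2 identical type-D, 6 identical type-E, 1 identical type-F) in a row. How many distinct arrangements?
15! / (1! × 3! × 2! × 2! × 6! × 1!) = 75675600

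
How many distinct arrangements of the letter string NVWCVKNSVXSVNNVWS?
17! / (3! × 4! × 5! × 1! × 2! × 1! × 1!) = 10291881600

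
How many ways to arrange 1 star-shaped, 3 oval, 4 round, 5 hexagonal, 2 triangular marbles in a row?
15! / (1! × 3! × 4! × 5! × 2!) = 37837800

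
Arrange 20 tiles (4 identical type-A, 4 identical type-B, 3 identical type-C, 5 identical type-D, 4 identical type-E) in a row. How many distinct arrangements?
20! / (4! × 4! × 3! × 5! × 4!) = 244432188000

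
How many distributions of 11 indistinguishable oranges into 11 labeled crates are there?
C(11+11-1, 11-1) = C(21, 10) = 352716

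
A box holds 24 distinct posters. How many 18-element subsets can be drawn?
C(24,18) = 24!/(18!×6!) = 134596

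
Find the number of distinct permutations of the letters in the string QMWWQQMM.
8! / (2! × 3! × 3!) = 560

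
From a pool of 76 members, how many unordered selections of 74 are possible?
C(76,74) = 76!/(74!×2!) = 2850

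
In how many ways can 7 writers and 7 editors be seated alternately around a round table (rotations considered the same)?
Fix one of the writers: (7-1)! ways for the remaining writers, × 7! ways for the editors = 720 × 5040 = 3628800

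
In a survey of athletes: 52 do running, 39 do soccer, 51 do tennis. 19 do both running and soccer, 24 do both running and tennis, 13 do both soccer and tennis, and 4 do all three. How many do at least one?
|A∪B∪C| = 52+39+51-19-24-13+4 = 90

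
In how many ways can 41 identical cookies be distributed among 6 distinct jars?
C(41+6-1, 6-1) = C(46, 5) = 1370754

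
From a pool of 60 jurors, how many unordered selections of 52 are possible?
C(60,52) = 60!/(52!×8!) = 2558620845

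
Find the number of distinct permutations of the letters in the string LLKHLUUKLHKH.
12! / (3! × 2! × 4! × 3!) = 277200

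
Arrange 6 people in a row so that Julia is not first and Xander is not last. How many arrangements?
By inclusion-exclusion: 6! - 2×(6-1)! + (6-2)! = 720 - 240 + 24 = 504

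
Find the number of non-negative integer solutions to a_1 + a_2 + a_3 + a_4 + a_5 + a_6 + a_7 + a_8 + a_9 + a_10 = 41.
C(41+10-1, 10-1) = C(50, 9) = 2505433700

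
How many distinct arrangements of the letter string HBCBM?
5! / (1! × 2! × 1! × 1!) = 60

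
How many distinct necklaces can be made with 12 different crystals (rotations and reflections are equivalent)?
(12-1)!/2 = 39916800/2 = 19958400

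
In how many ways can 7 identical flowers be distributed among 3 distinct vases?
C(7+3-1, 3-1) = C(9, 2) = 36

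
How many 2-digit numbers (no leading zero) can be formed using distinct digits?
First digit: 9 choices (nonzero). Then descending: 9 × 9 = 81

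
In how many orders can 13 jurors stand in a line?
13! = 6227020800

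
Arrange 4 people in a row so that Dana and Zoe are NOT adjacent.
Total - adjacent = 4! - (4-1)!×2 = 24 - 12 = 12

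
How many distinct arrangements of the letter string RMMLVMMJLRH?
11! / (1! × 2! × 1! × 4! × 1! × 2!) = 415800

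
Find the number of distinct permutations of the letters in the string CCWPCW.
6! / (3! × 1! × 2!) = 60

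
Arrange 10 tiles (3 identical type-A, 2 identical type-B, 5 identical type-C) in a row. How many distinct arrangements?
10! / (3! × 2! × 5!) = 2520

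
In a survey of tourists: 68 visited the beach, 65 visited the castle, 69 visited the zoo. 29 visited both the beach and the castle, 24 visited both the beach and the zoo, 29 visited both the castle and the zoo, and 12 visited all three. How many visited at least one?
|A∪B∪C| = 68+65+69-29-24-29+12 = 132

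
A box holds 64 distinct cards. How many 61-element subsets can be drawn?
C(64,61) = 64!/(61!×3!) = 41664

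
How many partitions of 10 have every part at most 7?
Let r_j(i) = number of partitions of i into parts ≤ j, for i = 0..10. r_1(i) = 1 for all i; r_j(i) = r_{j-1}(i) + r_j(i-j). Rows j = 2..7: ≤2: 1 1 2 2 3 3 4 4 5 5 6; ≤3: 1 1 2 3 4 5 7 8 10 12 14; ≤4: 1 1 2 3 5 6 9 11 15 18 23; ≤5: 1 1 2 3 5 7 10 13 18 23 30; ≤6: 1 1 2 3 5 7 11 14 20 26 35; ≤7: 1 1 2 3 5 7 11 15 21 28 38. r_7(10) = 38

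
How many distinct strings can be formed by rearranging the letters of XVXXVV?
6! / (3! × 3!) = 20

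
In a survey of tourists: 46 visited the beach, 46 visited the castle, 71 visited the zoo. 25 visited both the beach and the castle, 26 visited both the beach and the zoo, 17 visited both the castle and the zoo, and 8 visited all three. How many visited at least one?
|A∪B∪C| = 46+46+71-25-26-17+8 = 103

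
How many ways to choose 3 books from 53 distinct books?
C(53,3) = 53!/(3!×50!) = 23426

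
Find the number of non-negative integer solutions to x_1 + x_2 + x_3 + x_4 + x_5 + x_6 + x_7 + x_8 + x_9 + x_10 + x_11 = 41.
C(41+11-1, 11-1) = C(51, 10) = 12777711870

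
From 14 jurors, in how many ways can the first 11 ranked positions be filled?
P(14,11) = 14!/(14-11)! = 14529715200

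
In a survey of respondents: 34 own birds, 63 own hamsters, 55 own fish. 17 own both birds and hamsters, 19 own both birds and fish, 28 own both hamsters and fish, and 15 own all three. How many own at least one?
|A∪B∪C| = 34+63+55-17-19-28+15 = 103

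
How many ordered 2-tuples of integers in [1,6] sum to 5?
Coefficient of x^5 in (x + x² + ... + x^6)^2. By inclusion-exclusion on dice exceeding 6: Σ_j (-1)^j C(2,j)·C(5-1-6j, 1) = C(2,0)·C(4,1) = 1·4 = 4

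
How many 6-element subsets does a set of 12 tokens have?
C(12,6) = 12!/(6!×6!) = 924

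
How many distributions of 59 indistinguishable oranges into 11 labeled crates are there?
C(59+11-1, 11-1) = C(69, 10) = 340032449328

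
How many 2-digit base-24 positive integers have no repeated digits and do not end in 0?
Last digit: 23 nonzero choices. First digit: 22 (nonzero, ≠last). Middle 0: P(22,0) = 1. Total = 506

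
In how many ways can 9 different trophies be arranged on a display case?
9! = 362880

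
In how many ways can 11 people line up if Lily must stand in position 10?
Fix one position: (11-1)! = 3628800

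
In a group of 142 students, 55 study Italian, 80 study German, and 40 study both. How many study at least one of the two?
|A∪B| = |A| + |B| - |A∩B| = 55 + 80 - 40 = 95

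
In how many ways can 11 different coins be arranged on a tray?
11! = 39916800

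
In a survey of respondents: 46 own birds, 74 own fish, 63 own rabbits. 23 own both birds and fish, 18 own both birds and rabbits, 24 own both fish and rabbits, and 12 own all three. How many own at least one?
|A∪B∪C| = 46+74+63-23-18-24+12 = 130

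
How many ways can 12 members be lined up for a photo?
12! = 479001600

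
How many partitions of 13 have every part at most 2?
Let r_j(i) = number of partitions of i into parts ≤ j, for i = 0..13. r_1(i) = 1 for all i; r_j(i) = r_{j-1}(i) + r_j(i-j). Rows j = 2..2: ≤2: 1 1 2 2 3 3 4 4 5 5 6 6 7 7. r_2(13) = 7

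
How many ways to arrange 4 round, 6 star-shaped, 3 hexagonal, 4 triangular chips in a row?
17! / (4! × 6! × 3! × 4!) = 142942800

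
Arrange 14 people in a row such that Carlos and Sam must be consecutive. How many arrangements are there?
Treat the 2 as one block: (14-2+1)! × 2! = 6227020800 × 2 = 12454041600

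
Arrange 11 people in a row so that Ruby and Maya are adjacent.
Treat as block: (11-1)! × 2! = 3628800 × 2 = 7257600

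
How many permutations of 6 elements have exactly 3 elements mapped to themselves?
Choose the 3 fixed points C(6,3) = 20, derange the rest: !3 = Σ_{j=0}^{3} (-1)^j·3!/j! = 6 - 6 + 3 - 1 = 2. Product = 20 × 2 = 40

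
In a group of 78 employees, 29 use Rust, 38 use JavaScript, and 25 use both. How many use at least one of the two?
|A∪B| = |A| + |B| - |A∩B| = 29 + 38 - 25 = 42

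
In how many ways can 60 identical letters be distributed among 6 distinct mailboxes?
C(60+6-1, 6-1) = C(65, 5) = 8259888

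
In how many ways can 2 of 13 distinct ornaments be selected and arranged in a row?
P(13,2) = 13!/(13-2)! = 156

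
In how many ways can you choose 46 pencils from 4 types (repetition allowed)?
C(46+4-1, 4-1) = C(49, 3) = 18424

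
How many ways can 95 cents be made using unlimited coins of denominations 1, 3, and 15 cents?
Coefficient of x^95 in 1/(1-x^1) · 1/(1-x^3) · 1/(1-x^15). Case on j = number of 15-cent coins (j = 0..6); remainder r = 95 - 15j is made from {1,3} in ⌊r/3⌋+1 ways. r = 95, 80, 65, 50, 35, 20, 5 → 32 + 27 + 22 + 17 + 12 + 7 + 2 = 119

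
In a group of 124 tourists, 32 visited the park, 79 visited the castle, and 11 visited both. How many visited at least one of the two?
|A∪B| = |A| + |B| - |A∩B| = 32 + 79 - 11 = 100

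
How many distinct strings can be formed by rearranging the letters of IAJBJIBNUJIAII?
14! / (1! × 1! × 2! × 3! × 5! × 2!) = 30270240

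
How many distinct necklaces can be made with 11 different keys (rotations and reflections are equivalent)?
(11-1)!/2 = 3628800/2 = 1814400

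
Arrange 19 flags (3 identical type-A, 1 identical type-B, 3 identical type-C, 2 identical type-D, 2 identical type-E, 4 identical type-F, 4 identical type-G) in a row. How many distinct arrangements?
19! / (3! × 1! × 3! × 2! × 2! × 4! × 4!) = 1466593128000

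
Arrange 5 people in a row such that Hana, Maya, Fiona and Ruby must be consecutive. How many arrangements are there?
Treat the 4 as one block: (5-4+1)! × 4! = 2 × 24 = 48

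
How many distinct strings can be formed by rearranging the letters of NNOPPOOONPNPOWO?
15! / (6! × 4! × 4! × 1!) = 3153150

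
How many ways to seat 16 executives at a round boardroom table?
Circular: fix one position, arrange the rest. (16-1)! = 1307674368000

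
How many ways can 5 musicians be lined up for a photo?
5! = 120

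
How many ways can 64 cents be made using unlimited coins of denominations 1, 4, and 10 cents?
Coefficient of x^64 in 1/(1-x^1) · 1/(1-x^4) · 1/(1-x^10). Case on j = number of 10-cent coins (j = 0..6); remainder r = 64 - 10j is made from {1,4} in ⌊r/4⌋+1 ways. r = 64, 54, 44, 34, 24, 14, 4 → 17 + 14 + 12 + 9 + 7 + 4 + 2 = 65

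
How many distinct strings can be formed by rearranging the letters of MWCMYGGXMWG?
11! / (1! × 3! × 2! × 1! × 3! × 1!) = 554400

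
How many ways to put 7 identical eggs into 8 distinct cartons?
C(7+8-1, 8-1) = C(14, 7) = 3432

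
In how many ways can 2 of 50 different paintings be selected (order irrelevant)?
C(50,2) = 50!/(2!×48!) = 1225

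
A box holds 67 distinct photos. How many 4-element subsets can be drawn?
C(67,4) = 67!/(4!×63!) = 766480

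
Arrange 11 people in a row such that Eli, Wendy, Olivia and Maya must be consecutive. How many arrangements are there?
Treat the 4 as one block: (11-4+1)! × 4! = 40320 × 24 = 967680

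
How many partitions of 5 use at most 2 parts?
By conjugation, equals partitions of 5 into parts ≤ 2. Let r_j(i) = number of partitions of i into parts ≤ j, for i = 0..5. r_1(i) = 1 for all i; r_j(i) = r_{j-1}(i) + r_j(i-j). Rows j = 2..2: ≤2: 1 1 2 2 3 3. r_2(5) = 3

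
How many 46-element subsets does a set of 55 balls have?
C(55,46) = 55!/(46!×9!) = 6358402050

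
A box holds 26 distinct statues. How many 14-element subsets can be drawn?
C(26,14) = 26!/(14!×12!) = 9657700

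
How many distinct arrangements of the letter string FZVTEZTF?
8! / (1! × 2! × 2! × 1! × 2!) = 5040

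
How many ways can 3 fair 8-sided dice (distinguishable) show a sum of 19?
Coefficient of x^19 in (x + x² + ... + x^8)^3. By inclusion-exclusion on dice exceeding 8: Σ_j (-1)^j C(3,j)·C(19-1-8j, 2) = C(3,0)·C(18,2) - C(3,1)·C(10,2) + C(3,2)·C(2,2) = 1·153 - 3·45 + 3·1 = 21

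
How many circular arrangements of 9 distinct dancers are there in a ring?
Circular: fix one position, arrange the rest. (9-1)! = 40320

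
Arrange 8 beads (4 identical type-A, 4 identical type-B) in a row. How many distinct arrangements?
8! / (4! × 4!) = 70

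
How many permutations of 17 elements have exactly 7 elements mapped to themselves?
Choose the 7 fixed points C(17,7) = 19448, derange the rest: !10 = Σ_{j=0}^{10} (-1)^j·10!/j! = 3628800 - 3628800 + 1814400 - 604800 + 151200 - 30240 + 5040 - 720 + 90 - 10 + 1 = 1334961. Product = 19448 × 1334961 = 25962321528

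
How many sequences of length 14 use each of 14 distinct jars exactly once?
14! = 87178291200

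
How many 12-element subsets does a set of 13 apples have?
C(13,12) = 13!/(12!×1!) = 13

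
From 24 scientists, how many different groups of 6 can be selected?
C(24,6) = 24!/(6!×18!) = 134596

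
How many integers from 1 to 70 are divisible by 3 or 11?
⌊70/3⌋ + ⌊70/11⌋ - ⌊70/33⌋ = 23 + 6 - 2 = 27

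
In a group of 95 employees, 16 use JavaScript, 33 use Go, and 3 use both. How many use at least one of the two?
|A∪B| = |A| + |B| - |A∩B| = 16 + 33 - 3 = 46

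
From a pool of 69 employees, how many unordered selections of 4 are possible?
C(69,4) = 69!/(4!×65!) = 864501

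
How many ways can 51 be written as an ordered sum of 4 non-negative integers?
C(51+4-1, 4-1) = C(54, 3) = 24804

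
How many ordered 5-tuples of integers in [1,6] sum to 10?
Coefficient of x^10 in (x + x² + ... + x^6)^5. By inclusion-exclusion on dice exceeding 6: Σ_j (-1)^j C(5,j)·C(10-1-6j, 4) = C(5,0)·C(9,4) = 1·126 = 126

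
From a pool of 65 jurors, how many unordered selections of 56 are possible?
C(65,56) = 65!/(56!×9!) = 31966749880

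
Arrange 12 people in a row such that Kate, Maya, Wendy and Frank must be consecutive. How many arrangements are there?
Treat the 4 as one block: (12-4+1)! × 4! = 362880 × 24 = 8709120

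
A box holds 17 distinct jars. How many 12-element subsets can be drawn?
C(17,12) = 17!/(12!×5!) = 6188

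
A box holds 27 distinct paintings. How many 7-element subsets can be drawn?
C(27,7) = 27!/(7!×20!) = 888030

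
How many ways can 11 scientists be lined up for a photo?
11! = 39916800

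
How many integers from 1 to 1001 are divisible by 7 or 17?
⌊1001/7⌋ + ⌊1001/17⌋ - ⌊1001/119⌋ = 143 + 58 - 8 = 193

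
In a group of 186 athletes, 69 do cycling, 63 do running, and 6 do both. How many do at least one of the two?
|A∪B| = |A| + |B| - |A∩B| = 69 + 63 - 6 = 126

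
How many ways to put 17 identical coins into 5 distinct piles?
C(17+5-1, 5-1) = C(21, 4) = 5985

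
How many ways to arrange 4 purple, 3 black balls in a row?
7! / (4! × 3!) = 35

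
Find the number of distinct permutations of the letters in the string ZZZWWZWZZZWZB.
13! / (4! × 1! × 8!) = 6435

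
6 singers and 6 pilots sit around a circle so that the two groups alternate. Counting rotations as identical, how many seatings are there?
Fix one of the singers: (6-1)! ways for the remaining singers, × 6! ways for the pilots = 120 × 720 = 86400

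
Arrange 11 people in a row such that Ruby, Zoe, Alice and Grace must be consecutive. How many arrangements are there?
Treat the 4 as one block: (11-4+1)! × 4! = 40320 × 24 = 967680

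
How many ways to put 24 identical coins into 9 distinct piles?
C(24+9-1, 9-1) = C(32, 8) = 10518300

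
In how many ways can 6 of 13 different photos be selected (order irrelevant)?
C(13,6) = 13!/(6!×7!) = 1716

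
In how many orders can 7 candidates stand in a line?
7! = 5040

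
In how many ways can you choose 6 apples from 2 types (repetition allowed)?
C(6+2-1, 2-1) = C(7, 1) = 7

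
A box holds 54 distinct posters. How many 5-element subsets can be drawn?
C(54,5) = 54!/(5!×49!) = 3162510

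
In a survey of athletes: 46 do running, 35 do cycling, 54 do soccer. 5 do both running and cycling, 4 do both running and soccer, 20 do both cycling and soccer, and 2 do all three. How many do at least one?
|A∪B∪C| = 46+35+54-5-4-20+2 = 108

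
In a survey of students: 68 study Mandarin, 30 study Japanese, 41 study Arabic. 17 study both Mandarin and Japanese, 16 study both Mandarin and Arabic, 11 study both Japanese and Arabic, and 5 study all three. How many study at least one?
|A∪B∪C| = 68+30+41-17-16-11+5 = 100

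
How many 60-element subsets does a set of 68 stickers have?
C(68,60) = 68!/(60!×8!) = 7392009768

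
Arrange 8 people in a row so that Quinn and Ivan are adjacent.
Treat as block: (8-1)! × 2! = 5040 × 2 = 10080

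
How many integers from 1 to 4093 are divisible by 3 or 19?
⌊4093/3⌋ + ⌊4093/19⌋ - ⌊4093/57⌋ = 1364 + 215 - 71 = 1508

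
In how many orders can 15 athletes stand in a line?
15! = 1307674368000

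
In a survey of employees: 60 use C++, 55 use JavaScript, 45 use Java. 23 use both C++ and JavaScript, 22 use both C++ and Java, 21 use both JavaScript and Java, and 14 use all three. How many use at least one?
|A∪B∪C| = 60+55+45-23-22-21+14 = 108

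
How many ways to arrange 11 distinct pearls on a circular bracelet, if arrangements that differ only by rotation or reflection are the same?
(11-1)!/2 = 3628800/2 = 1814400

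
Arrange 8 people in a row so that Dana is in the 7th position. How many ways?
Fix one position: (8-1)! = 5040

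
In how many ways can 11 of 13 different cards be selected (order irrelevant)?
C(13,11) = 13!/(11!×2!) = 78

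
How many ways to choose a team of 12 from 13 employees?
C(13,12) = 13!/(12!×1!) = 13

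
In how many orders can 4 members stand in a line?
4! = 24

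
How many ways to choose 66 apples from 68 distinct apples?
C(68,66) = 68!/(66!×2!) = 2278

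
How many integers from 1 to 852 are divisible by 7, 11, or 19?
⌊852/7⌋+⌊852/11⌋+⌊852/19⌋ - ⌊852/77⌋-⌊852/133⌋-⌊852/209⌋ + ⌊852/1463⌋ = 121+77+44 - 11-6-4 + 0 = 221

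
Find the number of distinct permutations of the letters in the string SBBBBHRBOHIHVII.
15! / (3! × 1! × 1! × 5! × 3! × 1! × 1!) = 302702400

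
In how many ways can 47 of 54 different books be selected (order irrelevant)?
C(54,47) = 54!/(47!×7!) = 177100560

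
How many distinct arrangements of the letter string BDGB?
4! / (1! × 1! × 2!) = 12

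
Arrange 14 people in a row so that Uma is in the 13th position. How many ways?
Fix one position: (14-1)! = 6227020800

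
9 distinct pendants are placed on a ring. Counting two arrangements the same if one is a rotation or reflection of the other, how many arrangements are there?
(9-1)!/2 = 40320/2 = 20160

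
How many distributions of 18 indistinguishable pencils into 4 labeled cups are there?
C(18+4-1, 4-1) = C(21, 3) = 1330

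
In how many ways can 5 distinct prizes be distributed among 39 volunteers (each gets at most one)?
P(39,5) = 39!/(39-5)! = 69090840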